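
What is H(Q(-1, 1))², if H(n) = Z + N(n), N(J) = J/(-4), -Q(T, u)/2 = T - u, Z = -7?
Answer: 64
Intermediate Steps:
Q(T, u) = -2*T + 2*u (Q(T, u) = -2*(T - u) = -2*T + 2*u)
N(J) = -J/4 (N(J) = J*(-¼) = -J/4)
H(n) = -7 - n/4
H(Q(-1, 1))² = (-7 - (-2*(-1) + 2*1)/4)² = (-7 - (2 + 2)/4)² = (-7 - ¼*4)² = (-7 - 1)² = (-8)² = 64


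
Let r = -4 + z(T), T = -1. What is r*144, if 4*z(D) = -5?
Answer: -756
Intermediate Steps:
z(D) = -5/4 (z(D) = (¼)*(-5) = -5/4)
r = -21/4 (r = -4 - 5/4 = -21/4 ≈ -5.2500)
r*144 = -21/4*144 = -756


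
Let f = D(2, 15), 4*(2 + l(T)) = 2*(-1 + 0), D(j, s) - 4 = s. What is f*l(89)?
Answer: -95/2 ≈ -47.500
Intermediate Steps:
D(j, s) = 4 + s
l(T) = -5/2 (l(T) = -2 + (2*(-1 + 0))/4 = -2 + (2*(-1))/4 = -2 + (1/4)*(-2) = -2 - 1/2 = -5/2)
f = 19 (f = 4 + 15 = 19)
f*l(89) = 19*(-5/2) = -95/2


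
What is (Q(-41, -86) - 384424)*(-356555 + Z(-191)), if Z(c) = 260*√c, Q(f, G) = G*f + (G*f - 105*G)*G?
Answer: 520824880270 - 379785640*I*√191 ≈ 5.2083e+11 - 5.2487e+9*I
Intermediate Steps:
Q(f, G) = G*f + G*(-105*G + G*f) (Q(f, G) = G*f + (-105*G + G*f)*G = G*f + G*(-105*G + G*f))
(Q(-41, -86) - 384424)*(-356555 + Z(-191)) = (-86*(-41 - 105*(-86) - 86*(-41)) - 384424)*(-356555 + 260*√(-191)) = (-86*(-41 + 9030 + 3526) - 384424)*(-356555 + 260*(I*√191)) = (-86*12515 - 384424)*(-356555 + 260*I*√191) = (-1076290 - 384424)*(-356555 + 260*I*√191) = -1460714*(-356555 + 260*I*√191) = 520824880270 - 379785640*I*√191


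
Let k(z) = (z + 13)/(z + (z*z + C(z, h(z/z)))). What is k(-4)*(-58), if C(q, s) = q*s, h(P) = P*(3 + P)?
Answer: 261/2 ≈ 130.50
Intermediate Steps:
k(z) = (13 + z)/(z² + 5*z) (k(z) = (z + 13)/(z + (z*z + z*((z/z)*(3 + z/z)))) = (13 + z)/(z + (z² + z*(1*(3 + 1)))) = (13 + z)/(z + (z² + z*(1*4))) = (13 + z)/(z + (z² + z*4)) = (13 + z)/(z + (z² + 4*z)) = (13 + z)/(z² + 5*z))
k(-4)*(-58) = ((13 - 4)/((-4)*(5 - 4)))*(-58) = -¼*9/1*(-58) = -¼*1*9*(-58) = -9/4*(-58) = 261/2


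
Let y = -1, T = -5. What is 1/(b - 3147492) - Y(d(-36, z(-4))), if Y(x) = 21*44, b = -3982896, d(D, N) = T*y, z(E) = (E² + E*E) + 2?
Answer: -6588478513/7130388 ≈ -924.00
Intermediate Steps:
z(E) = 2 + 2*E² (z(E) = (E² + E²) + 2 = 2*E² + 2 = 2 + 2*E²)
d(D, N) = 5 (d(D, N) = -5*(-1) = 5)
Y(x) = 924
1/(b - 3147492) - Y(d(-36, z(-4))) = 1/(-3982896 - 3147492) - 1*924 = 1/(-7130388) - 924 = -1/7130388 - 924 = -6588478513/7130388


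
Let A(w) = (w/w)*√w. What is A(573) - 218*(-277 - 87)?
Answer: 79352 + √573 ≈ 79376.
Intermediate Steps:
A(w) = √w (A(w) = 1*√w = √w)
A(573) - 218*(-277 - 87) = √573 - 218*(-277 - 87) = √573 - 218*(-364) = √573 - 1*(-79352) = √573 + 79352 = 79352 + √573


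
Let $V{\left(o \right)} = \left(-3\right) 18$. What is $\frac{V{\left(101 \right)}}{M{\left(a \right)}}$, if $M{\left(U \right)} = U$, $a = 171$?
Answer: $- \frac{6}{19} \approx -0.31579$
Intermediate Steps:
$V{\left(o \right)} = -54$
$\frac{V{\left(101 \right)}}{M{\left(a \right)}} = - \frac{54}{171} = \left(-54\right) \frac{1}{171} = - \frac{6}{19}$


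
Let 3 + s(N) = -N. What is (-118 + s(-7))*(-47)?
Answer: 5358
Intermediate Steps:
s(N) = -3 - N
(-118 + s(-7))*(-47) = (-118 + (-3 - 1*(-7)))*(-47) = (-118 + (-3 + 7))*(-47) = (-118 + 4)*(-47) = -114*(-47) = 5358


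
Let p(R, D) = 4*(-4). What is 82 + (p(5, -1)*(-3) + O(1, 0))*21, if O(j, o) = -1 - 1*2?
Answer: 1027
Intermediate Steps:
p(R, D) = -16
O(j, o) = -3 (O(j, o) = -1 - 2 = -3)
82 + (p(5, -1)*(-3) + O(1, 0))*21 = 82 + (-16*(-3) - 3)*21 = 82 + (48 - 3)*21 = 82 + 45*21 = 82 + 945 = 1027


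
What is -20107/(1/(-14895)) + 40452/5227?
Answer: 1565453950107/5227 ≈ 2.9949e+8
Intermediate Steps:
-20107/(1/(-14895)) + 40452/5227 = -20107/(-1/14895) + 40452*(1/5227) = -20107*(-14895) + 40452/5227 = 299493765 + 40452/5227 = 1565453950107/5227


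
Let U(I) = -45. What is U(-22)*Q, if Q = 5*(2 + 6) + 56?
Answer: -4320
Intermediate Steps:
Q = 96 (Q = 5*8 + 56 = 40 + 56 = 96)
U(-22)*Q = -45*96 = -4320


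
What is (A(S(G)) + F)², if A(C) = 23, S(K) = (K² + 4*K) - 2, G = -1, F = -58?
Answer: 1225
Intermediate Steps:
S(K) = -2 + K² + 4*K
(A(S(G)) + F)² = (23 - 58)² = (-35)² = 1225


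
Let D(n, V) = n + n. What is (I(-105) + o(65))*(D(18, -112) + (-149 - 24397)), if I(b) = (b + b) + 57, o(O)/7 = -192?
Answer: 36691470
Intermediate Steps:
D(n, V) = 2*n
o(O) = -1344 (o(O) = 7*(-192) = -1344)
I(b) = 57 + 2*b (I(b) = 2*b + 57 = 57 + 2*b)
(I(-105) + o(65))*(D(18, -112) + (-149 - 24397)) = ((57 + 2*(-105)) - 1344)*(2*18 + (-149 - 24397)) = ((57 - 210) - 1344)*(36 - 24546) = (-153 - 1344)*(-24510) = -1497*(-24510) = 36691470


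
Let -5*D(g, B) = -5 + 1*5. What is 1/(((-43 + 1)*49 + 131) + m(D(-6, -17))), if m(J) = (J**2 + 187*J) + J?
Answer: -1/1927 ≈ -0.00051894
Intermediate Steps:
D(g, B) = 0 (D(g, B) = -(-5 + 1*5)/5 = -(-5 + 5)/5 = -1/5*0 = 0)
m(J) = J**2 + 188*J
1/(((-43 + 1)*49 + 131) + m(D(-6, -17))) = 1/(((-43 + 1)*49 + 131) + 0*(188 + 0)) = 1/((-42*49 + 131) + 0*188) = 1/((-2058 + 131) + 0) = 1/(-1927 + 0) = 1/(-1927) = -1/1927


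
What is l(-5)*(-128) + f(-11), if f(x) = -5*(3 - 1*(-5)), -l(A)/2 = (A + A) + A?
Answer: -3880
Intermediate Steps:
l(A) = -6*A (l(A) = -2*((A + A) + A) = -2*(2*A + A) = -6*A)
f(x) = -40 (f(x) = -5*(3 + 5) = -5*8 = -40)
l(-5)*(-128) + f(-11) = -6*(-5)*(-128) - 40 = 30*(-128) - 40 = -3840 - 40 = -3880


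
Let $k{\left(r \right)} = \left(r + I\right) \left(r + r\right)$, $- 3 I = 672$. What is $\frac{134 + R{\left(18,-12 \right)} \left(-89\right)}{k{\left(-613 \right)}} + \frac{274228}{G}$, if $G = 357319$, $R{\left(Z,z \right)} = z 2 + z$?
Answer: $\frac{141297541879}{183333589839} \approx 0.77071$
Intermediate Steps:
$I = -224$ ($I = \left(- \frac{1}{3}\right) 672 = -224$)
$R{\left(Z,z \right)} = 3 z$ ($R{\left(Z,z \right)} = 2 z + z = 3 z$)
$k{\left(r \right)} = 2 r \left(-224 + r\right)$ ($k{\left(r \right)} = \left(r - 224\right) \left(r + r\right) = \left(-224 + r\right) 2 r = 2 r \left(-224 + r\right)$)
$\frac{134 + R{\left(18,-12 \right)} \left(-89\right)}{k{\left(-613 \right)}} + \frac{274228}{G} = \frac{134 + 3 \left(-12\right) \left(-89\right)}{2 \left(-613\right) \left(-224 - 613\right)} + \frac{274228}{357319} = \frac{134 - -3204}{2 \left(-613\right) \left(-837\right)} + 274228 \cdot \frac{1}{357319} = \frac{134 + 3204}{1026162} + \frac{274228}{357319} = 3338 \cdot \frac{1}{1026162} + \frac{274228}{357319} = \frac{1669}{513081} + \frac{274228}{357319} = \frac{141297541879}{183333589839}$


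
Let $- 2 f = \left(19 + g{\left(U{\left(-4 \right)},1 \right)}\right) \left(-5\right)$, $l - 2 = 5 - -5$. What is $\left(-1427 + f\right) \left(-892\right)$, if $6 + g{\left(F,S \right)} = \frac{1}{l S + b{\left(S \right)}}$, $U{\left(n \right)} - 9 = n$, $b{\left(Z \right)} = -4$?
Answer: $\frac{4974461}{4} \approx 1.2436 \cdot 10^{6}$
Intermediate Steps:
$U{\left(n \right)} = 9 + n$
$l = 12$ ($l = 2 + \left(5 - -5\right) = 2 + \left(5 + 5\right) = 2 + 10 = 12$)
$g{\left(F,S \right)} = -6 + \frac{1}{-4 + 12 S}$ ($g{\left(F,S \right)} = -6 + \frac{1}{12 S - 4} = -6 + \frac{1}{-4 + 12 S}$)
$f = \frac{525}{16}$ ($f = - \frac{\left(19 + \frac{25 - 72}{4 \left(-1 + 3 \cdot 1\right)}\right) \left(-5\right)}{2} = - \frac{\left(19 + \frac{25 - 72}{4 \left(-1 + 3\right)}\right) \left(-5\right)}{2} = - \frac{\left(19 + \frac{1}{4} \cdot \frac{1}{2} \left(-47\right)\right) \left(-5\right)}{2} = - \frac{\left(19 - \frac{47}{8}\right) \left(-5\right)}{2} = - \frac{\frac{105}{8} \left(-5\right)}{2} = \left(- \frac{1}{2}\right) \left(- \frac{525}{8}\right) = \frac{525}{16} \approx 32.813$)
$\left(-1427 + f\right) \left(-892\right) = \left(-1427 + \frac{525}{16}\right) \left(-892\right) = \left(- \frac{22307}{16}\right) \left(-892\right) = \frac{4974461}{4}$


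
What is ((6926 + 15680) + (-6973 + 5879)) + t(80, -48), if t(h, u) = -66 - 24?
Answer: 21422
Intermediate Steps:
t(h, u) = -90
((6926 + 15680) + (-6973 + 5879)) + t(80, -48) = ((6926 + 15680) + (-6973 + 5879)) - 90 = (22606 - 1094) - 90 = 21512 - 90 = 21422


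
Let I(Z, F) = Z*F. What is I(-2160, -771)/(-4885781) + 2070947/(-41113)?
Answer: -10186661450287/200869114253 ≈ -50.713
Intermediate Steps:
I(Z, F) = F*Z
I(-2160, -771)/(-4885781) + 2070947/(-41113) = -771*(-2160)/(-4885781) + 2070947/(-41113) = 1665360*(-1/4885781) + 2070947*(-1/41113) = -1665360/4885781 - 2070947/41113 = -10186661450287/200869114253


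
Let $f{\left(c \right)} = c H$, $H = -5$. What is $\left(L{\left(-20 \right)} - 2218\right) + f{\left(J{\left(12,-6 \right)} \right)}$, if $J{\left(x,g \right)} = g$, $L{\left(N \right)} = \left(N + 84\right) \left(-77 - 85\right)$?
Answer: $-12556$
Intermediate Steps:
$L{\left(N \right)} = -13608 - 162 N$ ($L{\left(N \right)} = \left(84 + N\right) \left(-162\right) = -13608 - 162 N$)
$f{\left(c \right)} = - 5 c$ ($f{\left(c \right)} = c \left(-5\right) = - 5 c$)
$\left(L{\left(-20 \right)} - 2218\right) + f{\left(J{\left(12,-6 \right)} \right)} = \left(\left(-13608 - -3240\right) - 2218\right) - -30 = \left(\left(-13608 + 3240\right) - 2218\right) + 30 = \left(-10368 - 2218\right) + 30 = -12586 + 30 = -12556$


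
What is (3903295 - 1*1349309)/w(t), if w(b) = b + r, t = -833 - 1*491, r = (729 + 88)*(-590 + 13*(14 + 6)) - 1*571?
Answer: -2553986/271505 ≈ -9.4068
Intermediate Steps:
r = -270181 (r = 817*(-590 + 13*20) - 571 = 817*(-590 + 260) - 571 = 817*(-330) - 571 = -269610 - 571 = -270181)
t = -1324 (t = -833 - 491 = -1324)
w(b) = -270181 + b (w(b) = b - 270181 = -270181 + b)
(3903295 - 1*1349309)/w(t) = (3903295 - 1*1349309)/(-270181 - 1324) = (3903295 - 1349309)/(-271505) = 2553986*(-1/271505) = -2553986/271505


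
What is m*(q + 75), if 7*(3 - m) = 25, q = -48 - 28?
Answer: 4/7 ≈ 0.57143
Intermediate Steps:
q = -76
m = -4/7 (m = 3 - ⅐*25 = 3 - 25/7 = -4/7 ≈ -0.57143)
m*(q + 75) = -4*(-76 + 75)/7 = -4/7*(-1) = 4/7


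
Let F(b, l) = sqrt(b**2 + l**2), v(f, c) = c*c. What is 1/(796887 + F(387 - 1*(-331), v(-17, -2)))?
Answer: 796887/635028375229 - 2*sqrt(128885)/635028375229 ≈ 1.2538e-6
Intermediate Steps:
v(f, c) = c**2
1/(796887 + F(387 - 1*(-331), v(-17, -2))) = 1/(796887 + sqrt((387 - 1*(-331))**2 + ((-2)**2)**2)) = 1/(796887 + sqrt((387 + 331)**2 + 4**2)) = 1/(796887 + sqrt(718**2 + 16)) = 1/(796887 + sqrt(515524 + 16)) = 1/(796887 + sqrt(515540)) = 1/(796887 + 2*sqrt(128885))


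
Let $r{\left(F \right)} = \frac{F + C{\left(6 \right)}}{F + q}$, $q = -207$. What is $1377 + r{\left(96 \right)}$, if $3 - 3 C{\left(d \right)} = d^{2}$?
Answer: $\frac{152762}{111} \approx 1376.2$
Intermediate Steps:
$C{\left(d \right)} = 1 - \frac{d^{2}}{3}$
$r{\left(F \right)} = \frac{-11 + F}{-207 + F}$ ($r{\left(F \right)} = \frac{F + \left(1 - \frac{6^{2}}{3}\right)}{F - 207} = \frac{F + \left(1 - 12\right)}{-207 + F} = \frac{F - 11}{-207 + F} = \frac{-11 + F}{-207 + F}$)
$1377 + r{\left(96 \right)} = 1377 + \frac{-11 + 96}{-207 + 96} = 1377 + \frac{1}{-111} \cdot 85 = 1377 - \frac{85}{111} = \frac{152762}{111}$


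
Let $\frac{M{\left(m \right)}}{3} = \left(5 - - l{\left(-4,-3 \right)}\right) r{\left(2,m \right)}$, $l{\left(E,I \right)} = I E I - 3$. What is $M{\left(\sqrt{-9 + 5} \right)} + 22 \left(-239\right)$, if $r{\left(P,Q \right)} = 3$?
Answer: $-5564$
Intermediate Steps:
$l{\left(E,I \right)} = -3 + E I^{2}$ ($l{\left(E,I \right)} = E I I - 3 = E I^{2} - 3 = -3 + E I^{2}$)
$M{\left(m \right)} = -306$ ($M{\left(m \right)} = 3 \left(5 - \left(3 + 4 \left(-3\right)^{2}\right)\right) 3 = 3 \left(5 + \left(\left(-3 - 36\right) + 0\right)\right) 3 = 3 \left(5 + \left(-39 + 0\right)\right) 3 = 3 \left(5 - 39\right) 3 = 3 \left(\left(-34\right) 3\right) = 3 \left(-102\right) = -306$)
$M{\left(\sqrt{-9 + 5} \right)} + 22 \left(-239\right) = -306 + 22 \left(-239\right) = -306 - 5258 = -5564$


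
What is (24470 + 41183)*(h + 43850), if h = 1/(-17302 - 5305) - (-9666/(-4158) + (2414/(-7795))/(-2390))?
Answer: 6668386931547703194733/2316432471925 ≈ 2.8787e+9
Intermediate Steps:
h = -37697492190223/16215027303475 (h = 1/(-22607) - (-9666*(-1/4158) + (2414*(-1/7795))*(-1/2390)) = -1/22607 - (179/77 - 2414/7795*(-1/2390)) = -1/22607 - (179/77 + 1207/9315025) = -1/22607 - 1*1667482414/717256925 = -1/22607 - 1667482414/717256925 = -37697492190223/16215027303475 ≈ -2.3248)
(24470 + 41183)*(h + 43850) = (24470 + 41183)*(-37697492190223/16215027303475 + 43850) = 65653*(710991249765188527/16215027303475) = 6668386931547703194733/2316432471925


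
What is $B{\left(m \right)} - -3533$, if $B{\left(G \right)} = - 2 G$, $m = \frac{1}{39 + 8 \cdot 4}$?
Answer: $\frac{250841}{71} \approx 3533.0$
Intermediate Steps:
$m = \frac{1}{71}$ ($m = \frac{1}{39 + 32} = \frac{1}{71} \approx 0.014085$)
$B{\left(m \right)} - -3533 = \left(-2\right) \frac{1}{71} - -3533 = - \frac{2}{71} + 3533 = \frac{250841}{71}$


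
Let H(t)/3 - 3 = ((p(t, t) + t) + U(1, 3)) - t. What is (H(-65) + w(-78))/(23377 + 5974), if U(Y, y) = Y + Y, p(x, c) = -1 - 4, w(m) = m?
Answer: -78/29351 ≈ -0.0026575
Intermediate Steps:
p(x, c) = -5
U(Y, y) = 2*Y
H(t) = 0 (H(t) = 9 + 3*(((-5 + t) + 2*1) - t) = 9 + 3*(((-5 + t) + 2) - t) = 9 + 3*((-3 + t) - t) = 9 + 3*(-3) = 9 - 9 = 0)
(H(-65) + w(-78))/(23377 + 5974) = (0 - 78)/(23377 + 5974) = -78/29351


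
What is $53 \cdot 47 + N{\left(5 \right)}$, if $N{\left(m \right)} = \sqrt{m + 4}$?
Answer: $2494$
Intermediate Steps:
$N{\left(m \right)} = \sqrt{4 + m}$
$53 \cdot 47 + N{\left(5 \right)} = 53 \cdot 47 + \sqrt{4 + 5} = 2491 + \sqrt{9} = 2491 + 3 = 2494$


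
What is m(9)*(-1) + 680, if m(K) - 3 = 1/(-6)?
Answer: 4063/6 ≈ 677.17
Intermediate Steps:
m(K) = 17/6 (m(K) = 3 + 1/(-6) = 3 - 1/6 = 17/6)
m(9)*(-1) + 680 = (17/6)*(-1) + 680 = -17/6 + 680 = 4063/6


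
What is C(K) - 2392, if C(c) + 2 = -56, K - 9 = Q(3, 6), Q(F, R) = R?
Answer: -2450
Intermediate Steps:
K = 15 (K = 9 + 6 = 15)
C(c) = -58 (C(c) = -2 - 56 = -58)
C(K) - 2392 = -58 - 2392 = -2450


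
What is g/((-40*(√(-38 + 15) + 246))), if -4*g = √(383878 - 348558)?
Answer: 123*√8830/2421560 - I*√203090/4843120 ≈ 0.004773 - 9.3051e-5*I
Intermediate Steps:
g = -√8830/2 (g = -√(383878 - 348558)/4 = -√8830/2 ≈ -46.984)
g/((-40*(√(-38 + 15) + 246))) = (-√8830/2)/((-40*(√(-38 + 15) + 246))) = (-√8830/2)/((-40*(√(-23) + 246))) = (-√8830/2)/((-40*(I*√23 + 246))) = (-√8830/2)/((-40*(246 + I*√23))) = (-√8830/2)/(-9840 - 40*I*√23) = -√8830/(2*(-9840 - 40*I*√23))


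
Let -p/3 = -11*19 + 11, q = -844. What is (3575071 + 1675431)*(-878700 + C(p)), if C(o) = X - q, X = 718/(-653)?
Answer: -3009801368324372/653 ≈ -4.6092e+12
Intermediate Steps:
X = -718/653 (X = 718*(-1/653) = -718/653 ≈ -1.0995)
p = 594 (p = -3*(-11*19 + 11) = -3*(-209 + 11) = -3*(-198) = 594)
C(o) = 550414/653 (C(o) = -718/653 - 1*(-844) = -718/653 + 844 = 550414/653)
(3575071 + 1675431)*(-878700 + C(p)) = (3575071 + 1675431)*(-878700 + 550414/653) = 5250502*(-573240686/653) = -3009801368324372/653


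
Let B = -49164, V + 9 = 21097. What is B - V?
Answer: -70252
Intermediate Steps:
V = 21088 (V = -9 + 21097 = 21088)
B - V = -49164 - 1*21088 = -49164 - 21088 = -70252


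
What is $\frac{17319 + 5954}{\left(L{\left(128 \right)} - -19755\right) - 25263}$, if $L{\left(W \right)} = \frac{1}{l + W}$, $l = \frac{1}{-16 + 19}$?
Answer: $- \frac{8960105}{2120577} \approx -4.2253$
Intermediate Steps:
$l = \frac{1}{3} \approx 0.33333$
$L{\left(W \right)} = \frac{1}{\frac{1}{3} + W}$
$\frac{17319 + 5954}{\left(L{\left(128 \right)} - -19755\right) - 25263} = \frac{17319 + 5954}{\left(\frac{3}{1 + 3 \cdot 128} - -19755\right) - 25263} = \frac{23273}{\left(\frac{3}{1 + 384} + 19755\right) - 25263} = \frac{23273}{\left(\frac{3}{385} + 19755\right) - 25263} = \frac{23273}{\frac{7605678}{385} - 25263} = \frac{23273}{- \frac{2120577}{385}} = 23273 \left(- \frac{385}{2120577}\right) = - \frac{8960105}{2120577}$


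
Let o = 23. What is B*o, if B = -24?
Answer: -552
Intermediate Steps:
B*o = -24*23 = -552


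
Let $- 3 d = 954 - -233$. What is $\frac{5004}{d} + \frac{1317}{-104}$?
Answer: $- \frac{3124527}{123448} \approx -25.31$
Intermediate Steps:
$d = - \frac{1187}{3}$ ($d = - \frac{954 - -233}{3} = - \frac{954 + 233}{3} = \left(- \frac{1}{3}\right) 1187 = - \frac{1187}{3} \approx -395.67$)
$\frac{5004}{d} + \frac{1317}{-104} = \frac{5004}{- \frac{1187}{3}} + \frac{1317}{-104} = 5004 \left(- \frac{3}{1187}\right) + 1317 \left(- \frac{1}{104}\right) = - \frac{15012}{1187} - \frac{1317}{104} = - \frac{3124527}{123448}$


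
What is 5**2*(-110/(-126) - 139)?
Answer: -217550/63 ≈ -3453.2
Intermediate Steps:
5**2*(-110/(-126) - 139) = 25*(-110*(-1/126) - 139) = 25*(55/63 - 139) = 25*(-8702/63) = -217550/63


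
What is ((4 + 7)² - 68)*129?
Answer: 6837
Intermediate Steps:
((4 + 7)² - 68)*129 = (11² - 68)*129 = (121 - 68)*129 = 53*129 = 6837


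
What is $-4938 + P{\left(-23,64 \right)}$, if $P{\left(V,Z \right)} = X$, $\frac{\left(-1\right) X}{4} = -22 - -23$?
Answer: $-4942$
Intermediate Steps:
$X = -4$ ($X = - 4 \left(-22 - -23\right) = - 4 \left(-22 + 23\right) = \left(-4\right) 1 = -4$)
$P{\left(V,Z \right)} = -4$
$-4938 + P{\left(-23,64 \right)} = -4938 - 4 = -4942$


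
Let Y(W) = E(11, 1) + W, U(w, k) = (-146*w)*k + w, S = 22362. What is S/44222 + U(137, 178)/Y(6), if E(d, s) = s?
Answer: -78719924042/154777 ≈ -5.0860e+5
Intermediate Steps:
U(w, k) = w - 146*k*w (U(w, k) = -146*k*w + w = w - 146*k*w)
Y(W) = 1 + W
S/44222 + U(137, 178)/Y(6) = 22362/44222 + (137*(1 - 146*178))/(1 + 6) = 22362*(1/44222) + (137*(1 - 25988))/7 = 11181/22111 + (137*(-25987))*(⅐) = 11181/22111 - 3560219*⅐ = 11181/22111 - 3560219/7 = -78719924042/154777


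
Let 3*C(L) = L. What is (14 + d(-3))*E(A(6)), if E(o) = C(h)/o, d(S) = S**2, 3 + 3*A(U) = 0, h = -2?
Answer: 46/3 ≈ 15.333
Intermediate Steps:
C(L) = L/3
A(U) = -1 (A(U) = -1 + (1/3)*0 = -1 + 0 = -1)
E(o) = -2/(3*o) (E(o) = ((1/3)*(-2))/o = -2/(3*o))
(14 + d(-3))*E(A(6)) = (14 + (-3)**2)*(-2/3/(-1)) = (14 + 9)*(-2/3*(-1)) = 23*(2/3) = 46/3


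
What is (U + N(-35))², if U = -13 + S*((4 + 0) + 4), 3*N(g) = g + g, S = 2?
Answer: 3721/9 ≈ 413.44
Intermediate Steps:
N(g) = 2*g/3 (N(g) = (g + g)/3 = (2*g)/3 = 2*g/3)
U = 3 (U = -13 + 2*((4 + 0) + 4) = -13 + 2*(4 + 4) = -13 + 2*8 = -13 + 16 = 3)
(U + N(-35))² = (3 + (⅔)*(-35))² = (3 - 70/3)² = (-61/3)² = 3721/9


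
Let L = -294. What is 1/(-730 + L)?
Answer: -1/1024 ≈ -0.00097656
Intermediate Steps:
1/(-730 + L) = 1/(-730 - 294) = 1/(-1024) = -1/1024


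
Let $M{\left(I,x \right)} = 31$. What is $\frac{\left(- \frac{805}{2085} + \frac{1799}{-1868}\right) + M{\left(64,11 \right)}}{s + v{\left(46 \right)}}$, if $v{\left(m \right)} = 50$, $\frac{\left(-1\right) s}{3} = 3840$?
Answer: $- \frac{149011}{57642744} \approx -0.0025851$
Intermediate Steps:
$s = -11520$ ($s = \left(-3\right) 3840 = -11520$)
$\frac{\left(- \frac{805}{2085} + \frac{1799}{-1868}\right) + M{\left(64,11 \right)}}{s + v{\left(46 \right)}} = \frac{\left(- \frac{805}{2085} + \frac{1799}{-1868}\right) + 31}{-11520 + 50} = \frac{\left(\left(-805\right) \frac{1}{2085} + 1799 \left(- \frac{1}{1868}\right)\right) + 31}{-11470} = \left(\left(- \frac{161}{417} - \frac{1799}{1868}\right) + 31\right) \left(- \frac{1}{11470}\right) = \left(- \frac{1050931}{778956} + 31\right) \left(- \frac{1}{11470}\right) = \frac{23096705}{778956} \left(- \frac{1}{11470}\right) = - \frac{149011}{57642744}$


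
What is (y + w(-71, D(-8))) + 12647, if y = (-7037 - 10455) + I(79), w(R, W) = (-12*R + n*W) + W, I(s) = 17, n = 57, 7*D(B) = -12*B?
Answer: -22264/7 ≈ -3180.6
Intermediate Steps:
D(B) = -12*B/7 (D(B) = (-12*B)/7 = -12*B/7)
w(R, W) = -12*R + 58*W (w(R, W) = (-12*R + 57*W) + W = -12*R + 58*W)
y = -17475 (y = (-7037 - 10455) + 17 = -17492 + 17 = -17475)
(y + w(-71, D(-8))) + 12647 = (-17475 + (-12*(-71) + 58*(-12/7*(-8)))) + 12647 = (-17475 + (852 + 58*(96/7))) + 12647 = (-17475 + (852 + 5568/7)) + 12647 = (-17475 + 11532/7) + 12647 = -110793/7 + 12647 = -22264/7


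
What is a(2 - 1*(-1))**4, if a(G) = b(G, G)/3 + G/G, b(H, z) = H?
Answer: 16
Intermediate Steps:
a(G) = 1 + G/3 (a(G) = G/3 + G/G = G*(1/3) + 1 = G/3 + 1 = 1 + G/3)
a(2 - 1*(-1))**4 = (1 + (2 - 1*(-1))/3)**4 = (1 + (2 + 1)/3)**4 = (1 + (1/3)*3)**4 = (1 + 1)**4 = 2**4 = 16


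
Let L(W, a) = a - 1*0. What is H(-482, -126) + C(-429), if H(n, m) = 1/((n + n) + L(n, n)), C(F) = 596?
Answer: 861815/1446 ≈ 596.00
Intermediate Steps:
L(W, a) = a (L(W, a) = a + 0 = a)
H(n, m) = 1/(3*n) (H(n, m) = 1/((n + n) + n) = 1/(2*n + n) = 1/(3*n))
H(-482, -126) + C(-429) = (1/3)/(-482) + 596 = (1/3)*(-1/482) + 596 = -1/1446 + 596 = 861815/1446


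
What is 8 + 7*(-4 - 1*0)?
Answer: -20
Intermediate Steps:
8 + 7*(-4 - 1*0) = 8 + 7*(-4 + 0) = 8 + 7*(-4) = 8 - 28 = -20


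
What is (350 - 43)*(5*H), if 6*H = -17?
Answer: -26095/6 ≈ -4349.2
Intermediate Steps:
H = -17/6 (H = (1/6)*(-17) = -17/6 ≈ -2.8333)
(350 - 43)*(5*H) = (350 - 43)*(5*(-17/6)) = 307*(-85/6) = -26095/6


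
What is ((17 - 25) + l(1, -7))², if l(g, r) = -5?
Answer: 169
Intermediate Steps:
((17 - 25) + l(1, -7))² = ((17 - 25) - 5)² = (-8 - 5)² = (-13)² = 169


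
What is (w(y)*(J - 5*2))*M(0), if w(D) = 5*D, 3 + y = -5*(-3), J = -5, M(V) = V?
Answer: 0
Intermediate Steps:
y = 12 (y = -3 - 5*(-3) = -3 + 15 = 12)
(w(y)*(J - 5*2))*M(0) = ((5*12)*(-5 - 5*2))*0 = (60*(-5 - 10))*0 = (60*(-15))*0 = -900*0 = 0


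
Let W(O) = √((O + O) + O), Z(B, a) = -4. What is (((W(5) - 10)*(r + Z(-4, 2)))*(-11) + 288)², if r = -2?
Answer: 203724 - 49104*√15 ≈ 13545.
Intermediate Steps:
W(O) = √3*√O (W(O) = √(2*O + O) = √(3*O) = √3*√O)
(((W(5) - 10)*(r + Z(-4, 2)))*(-11) + 288)² = (((√3*√5 - 10)*(-2 - 4))*(-11) + 288)² = (((√15 - 10)*(-6))*(-11) + 288)² = (((-10 + √15)*(-6))*(-11) + 288)² = ((60 - 6*√15)*(-11) + 288)² = ((-660 + 66*√15) + 288)² = (-372 + 66*√15)²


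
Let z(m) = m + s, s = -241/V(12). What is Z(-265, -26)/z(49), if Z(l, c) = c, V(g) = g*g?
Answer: -3744/6815 ≈ -0.54938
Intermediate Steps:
V(g) = g²
s = -241/144 (s = -241/(12²) = -241/144 ≈ -1.6736)
z(m) = -241/144 + m (z(m) = m - 241/144 = -241/144 + m)
Z(-265, -26)/z(49) = -26/(-241/144 + 49) = -26/6815/144 = -26*144/6815 = -3744/6815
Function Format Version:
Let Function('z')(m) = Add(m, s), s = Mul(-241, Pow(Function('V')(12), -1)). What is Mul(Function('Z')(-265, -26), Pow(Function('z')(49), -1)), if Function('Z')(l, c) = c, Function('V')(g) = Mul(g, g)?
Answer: Rational(-3744, 6815) ≈ -0.54938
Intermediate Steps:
Function('V')(g) = Pow(g, 2)
s = Rational(-241, 144) (s = Mul(-241, Pow(Pow(12, 2), -1)) = Mul(-241, Pow(144, -1)) = Mul(-241, Rational(1, 144)) = Rational(-241, 144) ≈ -1.6736)
Function('z')(m) = Add(Rational(-241, 144), m) (Function('z')(m) = Add(m, Rational(-241, 144)) = Add(Rational(-241, 144), m))
Mul(Function('Z')(-265, -26), Pow(Function('z')(49), -1)) = Mul(-26, Pow(Add(Rational(-241, 144), 49), -1)) = Mul(-26, Pow(Rational(6815, 144), -1)) = Mul(-26, Rational(144, 6815)) = Rational(-3744, 6815)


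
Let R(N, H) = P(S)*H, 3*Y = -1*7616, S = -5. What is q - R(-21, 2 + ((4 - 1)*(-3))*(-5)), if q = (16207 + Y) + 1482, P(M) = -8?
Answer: 46579/3 ≈ 15526.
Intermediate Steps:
Y = -7616/3 (Y = (-1*7616)/3 = (⅓)*(-7616) = -7616/3 ≈ -2538.7)
R(N, H) = -8*H
q = 45451/3 (q = (16207 - 7616/3) + 1482 = 41005/3 + 1482 = 45451/3 ≈ 15150.)
q - R(-21, 2 + ((4 - 1)*(-3))*(-5)) = 45451/3 - (-8)*(2 + ((4 - 1)*(-3))*(-5)) = 45451/3 - (-8)*(2 + (3*(-3))*(-5)) = 45451/3 - (-8)*(2 - 9*(-5)) = 45451/3 - (-8)*(2 + 45) = 45451/3 - (-8)*47 = 45451/3 - 1*(-376) = 45451/3 + 376 = 46579/3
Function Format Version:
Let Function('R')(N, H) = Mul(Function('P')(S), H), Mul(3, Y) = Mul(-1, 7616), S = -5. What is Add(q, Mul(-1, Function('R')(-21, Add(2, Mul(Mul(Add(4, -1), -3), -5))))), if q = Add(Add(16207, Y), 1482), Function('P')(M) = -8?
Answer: Rational(46579, 3) ≈ 15526.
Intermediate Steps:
Y = Rational(-7616, 3) (Y = Mul(Rational(1, 3), Mul(-1, 7616)) = Mul(Rational(1, 3), -7616) = Rational(-7616, 3) ≈ -2538.7)
Function('R')(N, H) = Mul(-8, H)
q = Rational(45451, 3) (q = Add(Add(16207, Rational(-7616, 3)), 1482) = Add(Rational(41005, 3), 1482) = Rational(45451, 3) ≈ 15150.)
Add(q, Mul(-1, Function('R')(-21, Add(2, Mul(Mul(Add(4, -1), -3), -5))))) = Add(Rational(45451, 3), Mul(-1, Mul(-8, Add(2, Mul(Mul(Add(4, -1), -3), -5))))) = Add(Rational(45451, 3), Mul(-1, Mul(-8, Add(2, Mul(Mul(3, -3), -5))))) = Add(Rational(45451, 3), Mul(-1, Mul(-8, Add(2, Mul(-9, -5))))) = Add(Rational(45451, 3), Mul(-1, Mul(-8, Add(2, 45)))) = Add(Rational(45451, 3), Mul(-1, Mul(-8, 47))) = Add(Rational(45451, 3), Mul(-1, -376)) = Add(Rational(45451, 3), 376) = Rational(46579, 3)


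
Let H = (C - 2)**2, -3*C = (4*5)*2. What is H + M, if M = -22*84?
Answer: -14516/9 ≈ -1612.9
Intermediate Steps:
C = -40/3 (C = -4*5*2/3 = -20*2/3 = -1/3*40 = -40/3 ≈ -13.333)
H = 2116/9 (H = (-40/3 - 2)**2 = (-46/3)**2 = 2116/9 ≈ 235.11)
M = -1848
H + M = 2116/9 - 1848 = -14516/9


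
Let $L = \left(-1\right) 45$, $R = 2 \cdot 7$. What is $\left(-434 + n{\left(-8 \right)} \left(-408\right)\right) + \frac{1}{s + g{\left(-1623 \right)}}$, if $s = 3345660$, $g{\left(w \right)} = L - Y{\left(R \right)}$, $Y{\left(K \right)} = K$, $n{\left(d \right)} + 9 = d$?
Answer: $\frac{21753097703}{3345601} \approx 6502.0$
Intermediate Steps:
$R = 14$
$n{\left(d \right)} = -9 + d$
$L = -45$
$g{\left(w \right)} = -59$ ($g{\left(w \right)} = -45 - 14 = -59$)
$\left(-434 + n{\left(-8 \right)} \left(-408\right)\right) + \frac{1}{s + g{\left(-1623 \right)}} = \left(-434 + \left(-9 - 8\right) \left(-408\right)\right) + \frac{1}{3345660 - 59} = \left(-434 - -6936\right) + \frac{1}{3345601} = \left(-434 + 6936\right) + \frac{1}{3345601} = 6502 + \frac{1}{3345601} = \frac{21753097703}{3345601}$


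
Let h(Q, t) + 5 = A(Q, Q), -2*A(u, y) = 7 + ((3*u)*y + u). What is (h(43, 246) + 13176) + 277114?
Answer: 574973/2 ≈ 2.8749e+5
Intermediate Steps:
A(u, y) = -7/2 - u/2 - 3*u*y/2 (A(u, y) = -(7 + ((3*u)*y + u))/2 = -(7 + (3*u*y + u))/2 = -(7 + (u + 3*u*y))/2 = -(7 + u + 3*u*y)/2 = -7/2 - u/2 - 3*u*y/2)
h(Q, t) = -17/2 - 3*Q**2/2 - Q/2 (h(Q, t) = -5 + (-7/2 - Q/2 - 3*Q*Q/2) = -5 + (-7/2 - Q/2 - 3*Q**2/2) = -5 + (-7/2 - 3*Q**2/2 - Q/2) = -17/2 - 3*Q**2/2 - Q/2)
(h(43, 246) + 13176) + 277114 = ((-17/2 - 3/2*43**2 - 1/2*43) + 13176) + 277114 = ((-17/2 - 3/2*1849 - 43/2) + 13176) + 277114 = ((-17/2 - 5547/2 - 43/2) + 13176) + 277114 = (-5607/2 + 13176) + 277114 = 20745/2 + 277114 = 574973/2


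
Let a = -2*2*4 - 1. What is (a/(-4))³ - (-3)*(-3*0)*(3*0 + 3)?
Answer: 4913/64 ≈ 76.766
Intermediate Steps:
a = -17 (a = -4*4 - 1 = -16 - 1 = -17)
(a/(-4))³ - (-3)*(-3*0)*(3*0 + 3) = (-17/(-4))³ - (-3)*(-3*0)*(3*0 + 3) = (-17*(-¼))³ - (-3)*0*(0 + 3) = (17/4)³ - (-3)*0*3 = 4913/64 - (-3)*0 = 4913/64 - 1*0 = 4913/64 + 0 = 4913/64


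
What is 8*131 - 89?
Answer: 959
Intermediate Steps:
8*131 - 89 = 1048 - 89 = 959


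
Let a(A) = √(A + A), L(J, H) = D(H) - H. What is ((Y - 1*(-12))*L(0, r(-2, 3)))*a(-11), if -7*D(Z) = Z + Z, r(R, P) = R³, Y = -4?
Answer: 576*I*√22/7 ≈ 385.95*I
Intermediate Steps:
D(Z) = -2*Z/7 (D(Z) = -(Z + Z)/7 = -2*Z/7)
L(J, H) = -9*H/7 (L(J, H) = -2*H/7 - H = -9*H/7)
a(A) = √2*√A (a(A) = √(2*A) = √2*√A)
((Y - 1*(-12))*L(0, r(-2, 3)))*a(-11) = ((-4 - 1*(-12))*(-9/7*(-2)³))*(√2*√(-11)) = ((-4 + 12)*(-9/7*(-8)))*(√2*(I*√11)) = (8*(72/7))*(I*√22) = 576*(I*√22)/7 = 576*I*√22/7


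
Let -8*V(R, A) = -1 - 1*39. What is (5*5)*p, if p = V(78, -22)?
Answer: 125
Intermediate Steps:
V(R, A) = 5 (V(R, A) = -(-1 - 1*39)/8 = -(-1 - 39)/8 = -1/8*(-40) = 5)
p = 5
(5*5)*p = (5*5)*5 = 25*5 = 125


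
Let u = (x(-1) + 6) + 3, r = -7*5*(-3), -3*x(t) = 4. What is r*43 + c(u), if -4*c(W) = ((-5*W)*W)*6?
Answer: 29735/6 ≈ 4955.8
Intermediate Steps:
x(t) = -4/3 (x(t) = -⅓*4 = -4/3)
r = 105 (r = -35*(-3) = 105)
u = 23/3 (u = (-4/3 + 6) + 3 = 14/3 + 3 = 23/3 ≈ 7.6667)
c(W) = 15*W²/2 (c(W) = -(-5*W)*W*6/4 = -(-5*W²)*6/4 = -(-15)*W²/2 = 15*W²/2)
r*43 + c(u) = 105*43 + 15*(23/3)²/2 = 4515 + (15/2)*(529/9) = 4515 + 2645/6 = 29735/6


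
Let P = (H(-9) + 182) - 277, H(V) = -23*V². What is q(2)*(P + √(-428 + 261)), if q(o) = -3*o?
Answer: 11748 - 6*I*√167 ≈ 11748.0 - 77.537*I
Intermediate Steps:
P = -1958 (P = (-23*(-9)² + 182) - 277 = (-23*81 + 182) - 277 = (-1863 + 182) - 277 = -1681 - 277 = -1958)
q(2)*(P + √(-428 + 261)) = (-3*2)*(-1958 + √(-428 + 261)) = -6*(-1958 + √(-167)) = -6*(-1958 + I*√167) = 11748 - 6*I*√167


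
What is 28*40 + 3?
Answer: 1123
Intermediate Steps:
28*40 + 3 = 1120 + 3 = 1123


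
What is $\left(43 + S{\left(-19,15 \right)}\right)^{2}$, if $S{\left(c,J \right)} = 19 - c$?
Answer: $6561$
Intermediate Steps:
$\left(43 + S{\left(-19,15 \right)}\right)^{2} = \left(43 + \left(19 - -19\right)\right)^{2} = \left(43 + \left(19 + 19\right)\right)^{2} = \left(43 + 38\right)^{2} = 81^{2} = 6561$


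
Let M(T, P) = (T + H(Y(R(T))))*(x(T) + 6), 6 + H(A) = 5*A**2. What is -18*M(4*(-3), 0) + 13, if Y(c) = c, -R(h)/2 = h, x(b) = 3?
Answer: -463631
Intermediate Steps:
R(h) = -2*h
H(A) = -6 + 5*A**2
M(T, P) = -54 + 9*T + 180*T**2 (M(T, P) = (T + (-6 + 5*(-2*T)**2))*(3 + 6) = (T + (-6 + 5*(4*T**2)))*9 = (T + (-6 + 20*T**2))*9 = (-6 + T + 20*T**2)*9 = -54 + 9*T + 180*T**2)
-18*M(4*(-3), 0) + 13 = -18*(-54 + 9*(4*(-3)) + 180*(4*(-3))**2) + 13 = -18*(-54 + 9*(-12) + 180*(-12)**2) + 13 = -18*(-54 - 108 + 180*144) + 13 = -18*(-54 - 108 + 25920) + 13 = -18*25758 + 13 = -463644 + 13 = -463631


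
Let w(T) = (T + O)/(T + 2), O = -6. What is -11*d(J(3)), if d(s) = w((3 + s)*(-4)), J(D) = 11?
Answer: -341/27 ≈ -12.630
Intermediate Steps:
w(T) = (-6 + T)/(2 + T) (w(T) = (T - 6)/(T + 2) = (-6 + T)/(2 + T))
d(s) = (-18 - 4*s)/(-10 - 4*s) (d(s) = (-6 + (3 + s)*(-4))/(2 + (3 + s)*(-4)) = (-6 + (-12 - 4*s))/(2 + (-12 - 4*s)) = (-18 - 4*s)/(-10 - 4*s))
-11*d(J(3)) = -11*(9 + 2*11)/(5 + 2*11) = -11*(9 + 22)/(5 + 22) = -11*31/27 = -341/27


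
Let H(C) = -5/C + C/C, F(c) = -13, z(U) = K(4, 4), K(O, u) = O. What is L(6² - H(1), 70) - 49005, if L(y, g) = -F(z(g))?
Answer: -48992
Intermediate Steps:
z(U) = 4
H(C) = 1 - 5/C (H(C) = -5/C + 1 = 1 - 5/C)
L(y, g) = 13 (L(y, g) = -1*(-13) = 13)
L(6² - H(1), 70) - 49005 = 13 - 49005 = -48992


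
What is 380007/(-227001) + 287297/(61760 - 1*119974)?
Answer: -29112811265/4404878738 ≈ -6.6092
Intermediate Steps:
380007/(-227001) + 287297/(61760 - 1*119974) = 380007*(-1/227001) + 287297/(61760 - 119974) = -126669/75667 + 287297/(-58214) = -126669/75667 + 287297*(-1/58214) = -126669/75667 - 287297/58214 = -29112811265/4404878738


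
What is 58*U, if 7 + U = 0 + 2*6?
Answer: 290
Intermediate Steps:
U = 5 (U = -7 + (0 + 2*6) = -7 + (0 + 12) = -7 + 12 = 5)
58*U = 58*5 = 290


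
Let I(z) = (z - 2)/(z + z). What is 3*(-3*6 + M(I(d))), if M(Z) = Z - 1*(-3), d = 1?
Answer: -93/2 ≈ -46.500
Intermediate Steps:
I(z) = (-2 + z)/(2*z) (I(z) = (-2 + z)/((2*z)) = (-2 + z)*(1/(2*z)) = (-2 + z)/(2*z))
M(Z) = 3 + Z (M(Z) = Z + 3 = 3 + Z)
3*(-3*6 + M(I(d))) = 3*(-3*6 + (3 + (1/2)*(-2 + 1)/1)) = 3*(-18 + (3 + (1/2)*1*(-1))) = 3*(-18 + (3 - 1/2)) = 3*(-18 + 5/2) = 3*(-31/2) = -93/2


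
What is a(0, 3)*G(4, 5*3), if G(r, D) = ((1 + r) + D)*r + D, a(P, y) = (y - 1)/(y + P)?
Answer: 190/3 ≈ 63.333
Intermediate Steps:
a(P, y) = (-1 + y)/(P + y)
G(r, D) = D + r*(1 + D + r) (G(r, D) = (1 + D + r)*r + D = r*(1 + D + r) + D = D + r*(1 + D + r))
a(0, 3)*G(4, 5*3) = ((-1 + 3)/(0 + 3))*(5*3 + 4 + 4² + (5*3)*4) = (2/3)*(15 + 4 + 16 + 15*4) = ((⅓)*2)*(15 + 4 + 16 + 60) = (⅔)*95 = 190/3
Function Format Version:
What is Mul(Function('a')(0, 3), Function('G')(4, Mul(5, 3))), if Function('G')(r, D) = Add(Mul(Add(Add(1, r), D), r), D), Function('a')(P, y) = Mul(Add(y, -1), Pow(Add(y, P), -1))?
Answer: Rational(190, 3) ≈ 63.333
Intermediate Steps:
Function('a')(P, y) = Mul(Pow(Add(P, y), -1), Add(-1, y)) (Function('a')(P, y) = Mul(Add(-1, y), Pow(Add(P, y), -1)) = Mul(Pow(Add(P, y), -1), Add(-1, y)))
Function('G')(r, D) = Add(D, Mul(r, Add(1, D, r))) (Function('G')(r, D) = Add(Mul(Add(1, D, r), r), D) = Add(Mul(r, Add(1, D, r)), D) = Add(D, Mul(r, Add(1, D, r))))
Mul(Function('a')(0, 3), Function('G')(4, Mul(5, 3))) = Mul(Mul(Pow(Add(0, 3), -1), Add(-1, 3)), Add(Mul(5, 3), 4, Pow(4, 2), Mul(Mul(5, 3), 4))) = Mul(Mul(Pow(3, -1), 2), Add(15, 4, 16, Mul(15, 4))) = Mul(Mul(Rational(1, 3), 2), Add(15, 4, 16, 60)) = Mul(Rational(2, 3), 95) = Rational(190, 3)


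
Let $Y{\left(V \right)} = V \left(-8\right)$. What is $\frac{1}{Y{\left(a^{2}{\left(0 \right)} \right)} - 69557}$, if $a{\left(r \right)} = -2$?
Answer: $- \frac{1}{69589} \approx -1.437 \cdot 10^{-5}$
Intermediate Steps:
$Y{\left(V \right)} = - 8 V$
$\frac{1}{Y{\left(a^{2}{\left(0 \right)} \right)} - 69557} = \frac{1}{- 8 \left(-2\right)^{2} - 69557} = \frac{1}{\left(-8\right) 4 - 69557} = \frac{1}{-32 - 69557} = \frac{1}{-69589} = - \frac{1}{69589}$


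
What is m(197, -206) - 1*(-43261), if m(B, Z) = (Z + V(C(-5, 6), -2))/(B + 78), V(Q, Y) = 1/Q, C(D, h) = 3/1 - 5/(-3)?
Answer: 166551969/3850 ≈ 43260.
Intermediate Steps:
C(D, h) = 14/3 (C(D, h) = 3*1 - 5*(-⅓) = 3 + 5/3 = 14/3)
V(Q, Y) = 1/Q
m(B, Z) = (3/14 + Z)/(78 + B) (m(B, Z) = (Z + 1/(14/3))/(B + 78) = (Z + 3/14)/(78 + B) = (3/14 + Z)/(78 + B))
m(197, -206) - 1*(-43261) = (3/14 - 206)/(78 + 197) - 1*(-43261) = -2881/14/275 + 43261 = (1/275)*(-2881/14) + 43261 = -2881/3850 + 43261 = 166551969/3850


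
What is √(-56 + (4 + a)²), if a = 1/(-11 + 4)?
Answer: I*√2015/7 ≈ 6.4127*I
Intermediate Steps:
a = -⅐ (a = 1/(-7) = -⅐ ≈ -0.14286)
√(-56 + (4 + a)²) = √(-56 + (4 - ⅐)²) = √(-56 + (27/7)²) = √(-56 + 729/49) = √(-2015/49) = I*√2015/7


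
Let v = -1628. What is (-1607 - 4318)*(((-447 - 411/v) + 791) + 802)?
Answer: -11056636575/1628 ≈ -6.7915e+6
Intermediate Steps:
(-1607 - 4318)*(((-447 - 411/v) + 791) + 802) = (-1607 - 4318)*(((-447 - 411/(-1628)) + 791) + 802) = -5925*(((-447 - 411*(-1/1628)) + 791) + 802) = -5925*(((-447 + 411/1628) + 791) + 802) = -5925*((-727305/1628 + 791) + 802) = -5925*(560443/1628 + 802) = -5925*1866099/1628 = -11056636575/1628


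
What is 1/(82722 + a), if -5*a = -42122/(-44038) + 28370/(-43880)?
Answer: 96619372/7992541701031 ≈ 1.2089e-5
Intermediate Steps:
a = -5989553/96619372 (a = -(-42122/(-44038) + 28370/(-43880))/5 = -(-42122*(-1/44038) + 28370*(-1/43880))/5 = -(21061/22019 - 2837/4388)/5 = -⅕*29947765/96619372 = -5989553/96619372 ≈ -0.061991)
1/(82722 + a) = 1/(82722 - 5989553/96619372) = 1/(7992541701031/96619372) = 96619372/7992541701031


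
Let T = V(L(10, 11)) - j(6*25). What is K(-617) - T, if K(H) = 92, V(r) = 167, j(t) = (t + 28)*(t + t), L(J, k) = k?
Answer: 53325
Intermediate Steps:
j(t) = 2*t*(28 + t) (j(t) = (28 + t)*(2*t) = 2*t*(28 + t))
T = -53233 (T = 167 - 2*6*25*(28 + 6*25) = 167 - 2*150*(28 + 150) = 167 - 2*150*178 = 167 - 1*53400 = 167 - 53400 = -53233)
K(-617) - T = 92 - 1*(-53233) = 92 + 53233 = 53325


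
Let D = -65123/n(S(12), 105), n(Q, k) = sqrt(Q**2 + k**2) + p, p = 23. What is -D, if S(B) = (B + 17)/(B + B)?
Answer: -862749504/6046537 + 1562952*sqrt(6351241)/6046537 ≈ 508.75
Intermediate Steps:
S(B) = (17 + B)/(2*B) (S(B) = (17 + B)/((2*B)) = (17 + B)*(1/(2*B)) = (17 + B)/(2*B))
n(Q, k) = 23 + sqrt(Q**2 + k**2) (n(Q, k) = sqrt(Q**2 + k**2) + 23 = 23 + sqrt(Q**2 + k**2))
D = -65123/(23 + sqrt(6351241)/24) (D = -65123/(23 + sqrt(((1/2)*(17 + 12)/12)**2 + 105**2)) = -65123/(23 + sqrt(((1/2)*(1/12)*29)**2 + 11025)) = -65123/(23 + sqrt((29/24)**2 + 11025)) = -65123/(23 + sqrt(841/576 + 11025)) = -65123/(23 + sqrt(6351241/576)) = -65123/(23 + sqrt(6351241)/24) ≈ -508.75)
-D = -(862749504/6046537 - 1562952*sqrt(6351241)/6046537) = -862749504/6046537 + 1562952*sqrt(6351241)/6046537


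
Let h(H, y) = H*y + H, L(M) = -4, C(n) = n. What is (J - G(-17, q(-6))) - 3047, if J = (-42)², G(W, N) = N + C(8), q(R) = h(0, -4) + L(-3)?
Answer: -1287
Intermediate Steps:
h(H, y) = H + H*y
q(R) = -4 (q(R) = 0*(1 - 4) - 4 = 0*(-3) - 4 = 0 - 4 = -4)
G(W, N) = 8 + N (G(W, N) = N + 8 = 8 + N)
J = 1764
(J - G(-17, q(-6))) - 3047 = (1764 - (8 - 4)) - 3047 = (1764 - 1*4) - 3047 = (1764 - 4) - 3047 = 1760 - 3047 = -1287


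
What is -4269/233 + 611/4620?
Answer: -19580417/1076460 ≈ -18.190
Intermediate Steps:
-4269/233 + 611/4620 = -19580417/1076460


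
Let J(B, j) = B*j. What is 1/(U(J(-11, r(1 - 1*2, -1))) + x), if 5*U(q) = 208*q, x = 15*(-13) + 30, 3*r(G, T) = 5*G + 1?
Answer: 15/6677 ≈ 0.0022465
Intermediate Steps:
r(G, T) = ⅓ + 5*G/3 (r(G, T) = (5*G + 1)/3 = (1 + 5*G)/3 = ⅓ + 5*G/3)
x = -165 (x = -195 + 30 = -165)
U(q) = 208*q/5 (U(q) = (208*q)/5 = 208*q/5)
1/(U(J(-11, r(1 - 1*2, -1))) + x) = 1/(208*(-11*(⅓ + 5*(1 - 1*2)/3))/5 - 165) = 1/(208*(-11*(⅓ + 5*(1 - 2)/3))/5 - 165) = 1/(208*(-11*(⅓ + (5/3)*(-1)))/5 - 165) = 1/(208*(-11*(⅓ - 5/3))/5 - 165) = 1/(208*(-11*(-4/3))/5 - 165) = 1/((208/5)*(44/3) - 165) = 1/(9152/15 - 165) = 1/(6677/15) = 15/6677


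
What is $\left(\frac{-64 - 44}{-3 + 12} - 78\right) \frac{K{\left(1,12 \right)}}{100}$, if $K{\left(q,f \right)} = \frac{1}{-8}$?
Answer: $\frac{9}{80} \approx 0.1125$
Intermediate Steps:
$K{\left(q,f \right)} = - \frac{1}{8}$
$\left(\frac{-64 - 44}{-3 + 12} - 78\right) \frac{K{\left(1,12 \right)}}{100} = \left(\frac{-64 - 44}{-3 + 12} - 78\right) \left(- \frac{1}{8 \cdot 100}\right) = \left(- \frac{108}{9} - 78\right) \left(\left(- \frac{1}{8}\right) \frac{1}{100}\right) = \left(\left(-108\right) \frac{1}{9} - 78\right) \left(- \frac{1}{800}\right) = \left(-12 - 78\right) \left(- \frac{1}{800}\right) = \left(-90\right) \left(- \frac{1}{800}\right) = \frac{9}{80}$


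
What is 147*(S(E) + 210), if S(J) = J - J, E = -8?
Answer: 30870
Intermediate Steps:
S(J) = 0
147*(S(E) + 210) = 147*(0 + 210) = 147*210 = 30870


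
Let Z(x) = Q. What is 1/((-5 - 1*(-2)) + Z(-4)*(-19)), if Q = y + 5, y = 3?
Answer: -1/155 ≈ -0.0064516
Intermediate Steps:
Q = 8 (Q = 3 + 5 = 8)
Z(x) = 8
1/((-5 - 1*(-2)) + Z(-4)*(-19)) = 1/((-5 - 1*(-2)) + 8*(-19)) = 1/((-5 + 2) - 152) = 1/(-3 - 152) = 1/(-155) = -1/155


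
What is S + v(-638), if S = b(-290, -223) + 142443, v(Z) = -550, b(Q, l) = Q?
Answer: 141603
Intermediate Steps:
S = 142153 (S = -290 + 142443 = 142153)
S + v(-638) = 142153 - 550 = 141603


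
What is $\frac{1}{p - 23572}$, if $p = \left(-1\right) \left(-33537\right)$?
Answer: $\frac{1}{9965} \approx 0.00010035$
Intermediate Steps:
$p = 33537$
$\frac{1}{p - 23572} = \frac{1}{33537 - 23572} = \frac{1}{9965}$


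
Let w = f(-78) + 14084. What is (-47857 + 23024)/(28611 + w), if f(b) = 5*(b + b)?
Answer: -24833/41915 ≈ -0.59246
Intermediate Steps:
f(b) = 10*b (f(b) = 5*(2*b) = 10*b)
w = 13304 (w = 10*(-78) + 14084 = -780 + 14084 = 13304)
(-47857 + 23024)/(28611 + w) = (-47857 + 23024)/(28611 + 13304) = -24833/41915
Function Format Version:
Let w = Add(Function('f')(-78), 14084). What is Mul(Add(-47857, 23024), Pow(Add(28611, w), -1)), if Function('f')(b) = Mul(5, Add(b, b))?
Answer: Rational(-24833, 41915) ≈ -0.59246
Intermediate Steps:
Function('f')(b) = Mul(10, b) (Function('f')(b) = Mul(5, Mul(2, b)) = Mul(10, b))
w = 13304 (w = Add(Mul(10, -78), 14084) = Add(-780, 14084) = 13304)
Mul(Add(-47857, 23024), Pow(Add(28611, w), -1)) = Mul(Add(-47857, 23024), Pow(Add(28611, 13304), -1)) = Mul(-24833, Pow(41915, -1)) = Mul(-24833, Rational(1, 41915)) = Rational(-24833, 41915)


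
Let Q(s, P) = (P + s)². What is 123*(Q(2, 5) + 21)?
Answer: 8610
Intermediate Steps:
123*(Q(2, 5) + 21) = 123*((5 + 2)² + 21) = 123*(7² + 21) = 123*(49 + 21) = 123*70 = 8610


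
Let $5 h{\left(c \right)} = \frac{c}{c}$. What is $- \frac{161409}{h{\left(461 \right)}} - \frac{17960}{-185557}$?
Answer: $- \frac{149752831105}{185557} \approx -8.0705 \cdot 10^{5}$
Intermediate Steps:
$h{\left(c \right)} = \frac{1}{5}$ ($h{\left(c \right)} = \frac{c \frac{1}{c}}{5} = \frac{1}{5} \cdot 1 = \frac{1}{5}$)
$- \frac{161409}{h{\left(461 \right)}} - \frac{17960}{-185557} = - 161409 \frac{1}{\frac{1}{5}} - \frac{17960}{-185557} = \left(-161409\right) 5 - - \frac{17960}{185557} = -807045 + \frac{17960}{185557} = - \frac{149752831105}{185557}$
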